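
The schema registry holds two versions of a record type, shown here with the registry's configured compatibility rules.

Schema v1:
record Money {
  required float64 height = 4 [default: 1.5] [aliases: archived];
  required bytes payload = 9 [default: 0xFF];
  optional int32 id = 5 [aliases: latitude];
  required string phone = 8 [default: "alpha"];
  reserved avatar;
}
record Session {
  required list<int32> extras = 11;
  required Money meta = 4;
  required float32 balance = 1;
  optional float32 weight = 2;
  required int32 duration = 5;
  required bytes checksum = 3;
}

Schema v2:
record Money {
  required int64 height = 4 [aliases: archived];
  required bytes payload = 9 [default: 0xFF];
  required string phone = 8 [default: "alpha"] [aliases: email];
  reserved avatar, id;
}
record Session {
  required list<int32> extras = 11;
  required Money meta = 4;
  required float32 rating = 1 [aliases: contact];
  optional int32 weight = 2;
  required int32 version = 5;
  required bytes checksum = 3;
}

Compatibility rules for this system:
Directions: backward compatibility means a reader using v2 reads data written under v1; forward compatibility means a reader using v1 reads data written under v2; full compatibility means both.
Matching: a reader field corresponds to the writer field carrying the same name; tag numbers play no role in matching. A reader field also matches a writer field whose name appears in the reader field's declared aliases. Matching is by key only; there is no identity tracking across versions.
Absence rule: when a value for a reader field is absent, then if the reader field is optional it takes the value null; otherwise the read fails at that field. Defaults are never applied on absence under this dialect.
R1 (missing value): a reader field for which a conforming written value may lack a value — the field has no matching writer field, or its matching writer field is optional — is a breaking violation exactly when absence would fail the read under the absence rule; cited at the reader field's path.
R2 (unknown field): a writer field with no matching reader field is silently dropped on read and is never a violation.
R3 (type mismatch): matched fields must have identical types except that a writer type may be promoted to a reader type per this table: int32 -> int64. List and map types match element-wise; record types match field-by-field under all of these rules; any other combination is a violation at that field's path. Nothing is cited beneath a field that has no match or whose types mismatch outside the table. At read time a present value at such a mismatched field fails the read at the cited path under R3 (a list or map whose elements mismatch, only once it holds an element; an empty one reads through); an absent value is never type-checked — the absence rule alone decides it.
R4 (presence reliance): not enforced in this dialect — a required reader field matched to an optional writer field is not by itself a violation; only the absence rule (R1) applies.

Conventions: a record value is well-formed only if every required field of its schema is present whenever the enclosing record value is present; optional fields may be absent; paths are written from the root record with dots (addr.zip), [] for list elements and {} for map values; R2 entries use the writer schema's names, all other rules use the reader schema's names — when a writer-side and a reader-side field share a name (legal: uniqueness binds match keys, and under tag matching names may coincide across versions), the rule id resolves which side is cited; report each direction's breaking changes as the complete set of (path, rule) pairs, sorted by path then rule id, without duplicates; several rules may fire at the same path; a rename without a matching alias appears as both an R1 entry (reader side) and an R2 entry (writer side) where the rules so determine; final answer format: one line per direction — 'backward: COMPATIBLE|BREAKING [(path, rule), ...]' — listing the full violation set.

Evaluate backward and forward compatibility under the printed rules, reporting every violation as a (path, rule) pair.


the writer's type comes first in each Session pair
backward for Session (reader v2, writer v1):
  list<int32> -> list<int32>, writer required: extras aligns to extras
  Money -> Money, writer required: meta aligns to meta
  rating: no writer-side match
  float32 -> int32, writer optional: weight aligns to weight
  version: no writer-side match
  bytes -> bytes, writer required: checksum aligns to checksum
  writer balance: unknown to reader
  writer duration: unknown to reader
  float64 -> int64, writer required: meta.height aligns to meta.height
  bytes -> bytes, writer required: meta.payload aligns to meta.payload
  string -> string, writer required: meta.phone aligns to meta.phone
  writer meta.id: unknown to reader
  R3 fires at meta.height
  R1 fires at rating
  R1 fires at version
  R3 fires at weight
  => backward verdict for Session: BREAKING, 4 violation(s)
forward for Session (reader v1, writer v2):
  list<int32> -> list<int32>, writer required: extras aligns to extras
  Money -> Money, writer required: meta aligns to meta
  balance: no writer-side match
  int32 -> float32, writer optional: weight aligns to weight
  duration: no writer-side match
  bytes -> bytes, writer required: checksum aligns to checksum
  writer rating: unknown to reader
  writer version: unknown to reader
  int64 -> float64, writer required: meta.height aligns to meta.height
  bytes -> bytes, writer required: meta.payload aligns to meta.payload
  meta.id: no writer-side match
  string -> string, writer required: meta.phone aligns to meta.phone
  R1 fires at balance
  R1 fires at duration
  R3 fires at meta.height
  R3 fires at weight
  => forward verdict for Session: BREAKING, 4 violation(s)

backward: BREAKING [(meta.height, R3), (rating, R1), (version, R1), (weight, R3)]; forward: BREAKING [(balance, R1), (duration, R1), (meta.height, R3), (weight, R3)]


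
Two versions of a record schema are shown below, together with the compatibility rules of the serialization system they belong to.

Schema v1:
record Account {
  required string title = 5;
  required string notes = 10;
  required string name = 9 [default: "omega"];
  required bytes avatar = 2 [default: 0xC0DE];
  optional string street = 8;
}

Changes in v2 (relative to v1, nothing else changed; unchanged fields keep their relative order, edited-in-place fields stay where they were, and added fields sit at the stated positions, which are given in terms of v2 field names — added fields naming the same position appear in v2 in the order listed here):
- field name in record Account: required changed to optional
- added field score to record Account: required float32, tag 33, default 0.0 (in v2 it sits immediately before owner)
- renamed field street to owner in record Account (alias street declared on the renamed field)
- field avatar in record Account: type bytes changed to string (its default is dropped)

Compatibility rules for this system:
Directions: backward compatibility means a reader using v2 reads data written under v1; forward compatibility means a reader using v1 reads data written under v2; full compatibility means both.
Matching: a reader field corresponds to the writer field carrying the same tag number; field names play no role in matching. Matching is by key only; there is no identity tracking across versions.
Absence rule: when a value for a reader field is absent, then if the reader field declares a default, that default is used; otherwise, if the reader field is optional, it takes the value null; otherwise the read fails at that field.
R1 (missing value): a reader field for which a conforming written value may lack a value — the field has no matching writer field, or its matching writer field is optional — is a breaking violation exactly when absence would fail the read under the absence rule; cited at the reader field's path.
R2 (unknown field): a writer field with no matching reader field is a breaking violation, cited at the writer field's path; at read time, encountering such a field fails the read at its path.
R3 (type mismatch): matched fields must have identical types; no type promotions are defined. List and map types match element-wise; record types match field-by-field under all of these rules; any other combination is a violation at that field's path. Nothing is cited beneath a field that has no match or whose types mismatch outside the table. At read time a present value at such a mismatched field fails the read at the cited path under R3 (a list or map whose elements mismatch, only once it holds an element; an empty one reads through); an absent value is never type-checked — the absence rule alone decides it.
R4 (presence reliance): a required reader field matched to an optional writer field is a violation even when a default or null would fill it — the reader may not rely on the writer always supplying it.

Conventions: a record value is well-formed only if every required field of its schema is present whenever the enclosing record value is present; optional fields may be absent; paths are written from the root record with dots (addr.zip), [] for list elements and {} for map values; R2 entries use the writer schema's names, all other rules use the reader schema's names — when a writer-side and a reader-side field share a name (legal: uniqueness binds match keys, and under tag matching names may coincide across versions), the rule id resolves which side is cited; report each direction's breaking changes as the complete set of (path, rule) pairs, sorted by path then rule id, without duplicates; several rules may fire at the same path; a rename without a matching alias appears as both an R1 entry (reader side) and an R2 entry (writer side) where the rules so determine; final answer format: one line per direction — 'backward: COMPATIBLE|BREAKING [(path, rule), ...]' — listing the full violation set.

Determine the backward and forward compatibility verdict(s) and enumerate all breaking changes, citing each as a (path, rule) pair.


backward: BREAKING [(avatar, R3)]; forward: BREAKING [(avatar, R3), (name, R4), (score, R2)]

the writer's type comes first in each Account pair
backward analysis of Account with v2 as reader and v1 as writer:
  title: string -> string, writer required; from title
  notes: string -> string, writer required; from notes
  name: string -> string, writer required; from name
  avatar: bytes -> string, writer required; from avatar
  score: no writer match
  owner: string -> string, writer optional; from street
  R3 fires at avatar
  backward on Account therefore BREAKING (1)
forward analysis of Account with v1 as reader and v2 as writer:
  title: string -> string, writer required; from title
  notes: string -> string, writer required; from notes
  name: string -> string, writer optional; from name
  avatar: string -> bytes, writer required; from avatar
  street: string -> string, writer optional; from owner
  leftover writer field: score
  R3 fires at avatar
  R4 fires at name
  R2 fires at score
  forward on Account therefore BREAKING (3)


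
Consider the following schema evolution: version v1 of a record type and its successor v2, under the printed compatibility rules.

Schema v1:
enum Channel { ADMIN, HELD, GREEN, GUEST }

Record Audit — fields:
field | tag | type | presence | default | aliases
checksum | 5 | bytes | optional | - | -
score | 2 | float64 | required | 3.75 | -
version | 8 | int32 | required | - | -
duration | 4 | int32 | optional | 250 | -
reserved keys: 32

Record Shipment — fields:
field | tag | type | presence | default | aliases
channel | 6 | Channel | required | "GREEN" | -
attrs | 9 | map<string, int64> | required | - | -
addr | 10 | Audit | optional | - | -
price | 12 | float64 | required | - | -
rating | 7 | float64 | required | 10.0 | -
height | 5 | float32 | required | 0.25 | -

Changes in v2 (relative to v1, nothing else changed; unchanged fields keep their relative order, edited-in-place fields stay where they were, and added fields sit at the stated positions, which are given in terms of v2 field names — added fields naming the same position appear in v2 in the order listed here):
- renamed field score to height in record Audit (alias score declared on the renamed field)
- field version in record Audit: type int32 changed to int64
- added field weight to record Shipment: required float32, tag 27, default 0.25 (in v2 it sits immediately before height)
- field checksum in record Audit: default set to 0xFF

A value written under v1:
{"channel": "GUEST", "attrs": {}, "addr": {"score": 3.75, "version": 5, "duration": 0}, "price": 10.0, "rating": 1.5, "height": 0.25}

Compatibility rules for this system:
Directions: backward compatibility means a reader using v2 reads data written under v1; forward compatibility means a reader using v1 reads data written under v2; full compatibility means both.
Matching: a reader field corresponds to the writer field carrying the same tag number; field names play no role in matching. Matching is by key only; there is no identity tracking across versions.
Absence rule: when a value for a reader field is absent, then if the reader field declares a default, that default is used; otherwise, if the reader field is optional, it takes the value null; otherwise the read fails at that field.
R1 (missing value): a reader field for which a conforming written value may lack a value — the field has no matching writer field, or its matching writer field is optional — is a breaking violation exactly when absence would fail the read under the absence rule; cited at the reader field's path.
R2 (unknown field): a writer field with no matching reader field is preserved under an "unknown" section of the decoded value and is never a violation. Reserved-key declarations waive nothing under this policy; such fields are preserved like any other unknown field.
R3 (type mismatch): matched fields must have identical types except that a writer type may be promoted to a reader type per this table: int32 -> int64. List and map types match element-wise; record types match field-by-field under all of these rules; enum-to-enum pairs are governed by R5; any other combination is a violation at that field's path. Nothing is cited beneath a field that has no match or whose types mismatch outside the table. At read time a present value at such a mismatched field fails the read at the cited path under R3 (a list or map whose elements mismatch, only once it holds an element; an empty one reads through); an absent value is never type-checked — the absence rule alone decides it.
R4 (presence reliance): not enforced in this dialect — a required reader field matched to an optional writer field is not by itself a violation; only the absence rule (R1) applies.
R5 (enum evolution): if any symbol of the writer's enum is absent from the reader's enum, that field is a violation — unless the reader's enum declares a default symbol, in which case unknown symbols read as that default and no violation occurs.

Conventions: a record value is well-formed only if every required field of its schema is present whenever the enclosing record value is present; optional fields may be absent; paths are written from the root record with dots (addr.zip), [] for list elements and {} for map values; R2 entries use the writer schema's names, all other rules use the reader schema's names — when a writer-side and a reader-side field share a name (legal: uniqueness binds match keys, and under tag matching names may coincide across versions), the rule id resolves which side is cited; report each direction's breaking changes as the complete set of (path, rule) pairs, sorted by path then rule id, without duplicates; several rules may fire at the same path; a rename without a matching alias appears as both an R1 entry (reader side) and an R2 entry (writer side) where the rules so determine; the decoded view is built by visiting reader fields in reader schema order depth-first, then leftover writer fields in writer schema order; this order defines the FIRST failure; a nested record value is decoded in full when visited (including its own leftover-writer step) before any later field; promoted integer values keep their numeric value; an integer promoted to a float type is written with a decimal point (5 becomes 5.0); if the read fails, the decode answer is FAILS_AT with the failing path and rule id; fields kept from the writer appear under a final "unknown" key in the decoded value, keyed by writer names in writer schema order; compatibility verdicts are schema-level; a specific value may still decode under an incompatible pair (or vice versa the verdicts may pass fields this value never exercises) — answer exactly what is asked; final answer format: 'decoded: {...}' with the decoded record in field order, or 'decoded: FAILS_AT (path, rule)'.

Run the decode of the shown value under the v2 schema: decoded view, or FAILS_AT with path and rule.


in Shipment below, arrows point writer -> reader
decode (reader v2):
  channel := "GUEST"
  attrs := {}
  addr.checksum := 0xFF (no value, default fills)
  addr.height := 3.75 (from writer score)
  addr.version := 5 (int32 -> int64)
  addr.duration := 0
  price := 10.0
  rating := 1.5
  weight := 0.25 (no value, default fills)
  height := 0.25
  => decoded: {"channel": "GUEST", "attrs": {}, "addr": {"checksum": 0xFF, "height": 3.75, "version": 5, "duration": 0}, "price": 10.0, "rating": 1.5, "weight": 0.25, "height": 0.25}
checking off the Shipment differences that do not matter here:
  field version in record Audit: type int32 changed to int64 -> matters for Shipment compatibility verdicts, not for this value's decode

decoded: {"channel": "GUEST", "attrs": {}, "addr": {"checksum": 0xFF, "height": 3.75, "version": 5, "duration": 0}, "price": 10.0, "rating": 1.5, "weight": 0.25, "height": 0.25}


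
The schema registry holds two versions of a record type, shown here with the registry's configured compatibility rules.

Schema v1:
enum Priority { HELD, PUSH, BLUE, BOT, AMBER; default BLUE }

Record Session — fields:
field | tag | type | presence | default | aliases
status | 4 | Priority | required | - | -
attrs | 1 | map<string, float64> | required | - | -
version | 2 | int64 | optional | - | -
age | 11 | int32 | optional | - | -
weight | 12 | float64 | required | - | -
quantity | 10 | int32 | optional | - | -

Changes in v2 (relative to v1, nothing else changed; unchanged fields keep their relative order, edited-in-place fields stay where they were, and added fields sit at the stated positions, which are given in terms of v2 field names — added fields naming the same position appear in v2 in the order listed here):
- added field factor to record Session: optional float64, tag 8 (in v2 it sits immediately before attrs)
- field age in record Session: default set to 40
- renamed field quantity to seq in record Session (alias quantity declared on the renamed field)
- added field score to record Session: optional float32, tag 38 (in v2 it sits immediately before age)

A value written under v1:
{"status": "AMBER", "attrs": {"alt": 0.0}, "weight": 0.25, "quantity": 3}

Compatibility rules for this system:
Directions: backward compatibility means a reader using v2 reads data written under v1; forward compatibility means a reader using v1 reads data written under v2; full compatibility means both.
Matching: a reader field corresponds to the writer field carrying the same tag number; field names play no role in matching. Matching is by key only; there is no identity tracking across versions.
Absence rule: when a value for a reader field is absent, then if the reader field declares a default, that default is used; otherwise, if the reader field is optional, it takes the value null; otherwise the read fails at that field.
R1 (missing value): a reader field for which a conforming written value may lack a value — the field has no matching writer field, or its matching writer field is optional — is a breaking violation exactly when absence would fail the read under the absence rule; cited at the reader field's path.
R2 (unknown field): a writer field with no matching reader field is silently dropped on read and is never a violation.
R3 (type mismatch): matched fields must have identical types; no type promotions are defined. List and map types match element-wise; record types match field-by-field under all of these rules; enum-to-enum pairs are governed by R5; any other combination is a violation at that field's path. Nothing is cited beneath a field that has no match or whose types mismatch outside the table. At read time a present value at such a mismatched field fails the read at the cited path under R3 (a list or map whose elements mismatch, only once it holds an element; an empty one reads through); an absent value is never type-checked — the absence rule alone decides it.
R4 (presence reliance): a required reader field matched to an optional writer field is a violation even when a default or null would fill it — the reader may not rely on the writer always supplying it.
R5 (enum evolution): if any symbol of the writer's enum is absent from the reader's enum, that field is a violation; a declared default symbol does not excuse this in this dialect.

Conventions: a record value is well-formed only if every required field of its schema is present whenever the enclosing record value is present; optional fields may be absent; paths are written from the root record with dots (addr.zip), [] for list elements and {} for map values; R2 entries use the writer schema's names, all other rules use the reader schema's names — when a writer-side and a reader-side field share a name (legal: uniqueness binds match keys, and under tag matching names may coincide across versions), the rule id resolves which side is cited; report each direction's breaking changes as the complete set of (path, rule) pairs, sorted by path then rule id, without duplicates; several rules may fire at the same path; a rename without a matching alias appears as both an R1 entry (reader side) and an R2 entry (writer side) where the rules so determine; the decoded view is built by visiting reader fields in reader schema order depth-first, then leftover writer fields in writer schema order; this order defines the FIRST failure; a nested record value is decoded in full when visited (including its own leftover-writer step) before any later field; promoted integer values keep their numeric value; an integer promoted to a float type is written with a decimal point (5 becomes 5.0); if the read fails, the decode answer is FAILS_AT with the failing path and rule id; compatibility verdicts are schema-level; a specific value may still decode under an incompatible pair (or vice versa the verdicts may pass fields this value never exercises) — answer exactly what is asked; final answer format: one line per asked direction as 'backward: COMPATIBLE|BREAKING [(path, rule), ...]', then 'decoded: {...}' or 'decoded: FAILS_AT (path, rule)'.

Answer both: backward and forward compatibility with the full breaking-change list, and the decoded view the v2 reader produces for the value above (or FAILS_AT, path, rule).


backward: COMPATIBLE []; forward: COMPATIBLE []; decoded: {"status": "AMBER", "factor": null, "attrs": {"alt": 0.0}, "version": null, "score": null, "age": 40, "weight": 0.25, "seq": 3}

arrows below run writer -> reader for Session
backward for Session (reader v2, writer v1):
  status: paired with writer status (Priority -> Priority; writer required)
  factor has no writer counterpart
  attrs: paired with writer attrs (map<string, float64> -> map<string, float64>; writer required)
  version: paired with writer version (int64 -> int64; writer optional)
  score has no writer counterpart
  age: paired with writer age (int32 -> int32; writer optional)
  weight: paired with writer weight (float64 -> float64; writer required)
  seq: paired with writer quantity (int32 -> int32; writer optional)
  => backward: COMPATIBLE
forward for Session (reader v1, writer v2):
  status: paired with writer status (Priority -> Priority; writer required)
  attrs: paired with writer attrs (map<string, float64> -> map<string, float64>; writer required)
  version: paired with writer version (int64 -> int64; writer optional)
  age: paired with writer age (int32 -> int32; writer optional)
  weight: paired with writer weight (float64 -> float64; writer required)
  quantity: paired with writer seq (int32 -> int32; writer optional)
  factor (writer side), unknown to reader
  score (writer side), unknown to reader
  => forward: COMPATIBLE
migrating the Session value to v2:
  status := "AMBER"
  factor := null (missing; optional => null)
  attrs := {"alt": 0.0}
  version := null (missing; optional => null)
  score := null (missing; optional => null)
  age := 40 (missing; default applied)
  weight := 0.25
  seq := 3 (from writer quantity)
  => decoded: {"status": "AMBER", "factor": null, "attrs": {"alt": 0.0}, "version": null, "score": null, "age": 40, "weight": 0.25, "seq": 3}


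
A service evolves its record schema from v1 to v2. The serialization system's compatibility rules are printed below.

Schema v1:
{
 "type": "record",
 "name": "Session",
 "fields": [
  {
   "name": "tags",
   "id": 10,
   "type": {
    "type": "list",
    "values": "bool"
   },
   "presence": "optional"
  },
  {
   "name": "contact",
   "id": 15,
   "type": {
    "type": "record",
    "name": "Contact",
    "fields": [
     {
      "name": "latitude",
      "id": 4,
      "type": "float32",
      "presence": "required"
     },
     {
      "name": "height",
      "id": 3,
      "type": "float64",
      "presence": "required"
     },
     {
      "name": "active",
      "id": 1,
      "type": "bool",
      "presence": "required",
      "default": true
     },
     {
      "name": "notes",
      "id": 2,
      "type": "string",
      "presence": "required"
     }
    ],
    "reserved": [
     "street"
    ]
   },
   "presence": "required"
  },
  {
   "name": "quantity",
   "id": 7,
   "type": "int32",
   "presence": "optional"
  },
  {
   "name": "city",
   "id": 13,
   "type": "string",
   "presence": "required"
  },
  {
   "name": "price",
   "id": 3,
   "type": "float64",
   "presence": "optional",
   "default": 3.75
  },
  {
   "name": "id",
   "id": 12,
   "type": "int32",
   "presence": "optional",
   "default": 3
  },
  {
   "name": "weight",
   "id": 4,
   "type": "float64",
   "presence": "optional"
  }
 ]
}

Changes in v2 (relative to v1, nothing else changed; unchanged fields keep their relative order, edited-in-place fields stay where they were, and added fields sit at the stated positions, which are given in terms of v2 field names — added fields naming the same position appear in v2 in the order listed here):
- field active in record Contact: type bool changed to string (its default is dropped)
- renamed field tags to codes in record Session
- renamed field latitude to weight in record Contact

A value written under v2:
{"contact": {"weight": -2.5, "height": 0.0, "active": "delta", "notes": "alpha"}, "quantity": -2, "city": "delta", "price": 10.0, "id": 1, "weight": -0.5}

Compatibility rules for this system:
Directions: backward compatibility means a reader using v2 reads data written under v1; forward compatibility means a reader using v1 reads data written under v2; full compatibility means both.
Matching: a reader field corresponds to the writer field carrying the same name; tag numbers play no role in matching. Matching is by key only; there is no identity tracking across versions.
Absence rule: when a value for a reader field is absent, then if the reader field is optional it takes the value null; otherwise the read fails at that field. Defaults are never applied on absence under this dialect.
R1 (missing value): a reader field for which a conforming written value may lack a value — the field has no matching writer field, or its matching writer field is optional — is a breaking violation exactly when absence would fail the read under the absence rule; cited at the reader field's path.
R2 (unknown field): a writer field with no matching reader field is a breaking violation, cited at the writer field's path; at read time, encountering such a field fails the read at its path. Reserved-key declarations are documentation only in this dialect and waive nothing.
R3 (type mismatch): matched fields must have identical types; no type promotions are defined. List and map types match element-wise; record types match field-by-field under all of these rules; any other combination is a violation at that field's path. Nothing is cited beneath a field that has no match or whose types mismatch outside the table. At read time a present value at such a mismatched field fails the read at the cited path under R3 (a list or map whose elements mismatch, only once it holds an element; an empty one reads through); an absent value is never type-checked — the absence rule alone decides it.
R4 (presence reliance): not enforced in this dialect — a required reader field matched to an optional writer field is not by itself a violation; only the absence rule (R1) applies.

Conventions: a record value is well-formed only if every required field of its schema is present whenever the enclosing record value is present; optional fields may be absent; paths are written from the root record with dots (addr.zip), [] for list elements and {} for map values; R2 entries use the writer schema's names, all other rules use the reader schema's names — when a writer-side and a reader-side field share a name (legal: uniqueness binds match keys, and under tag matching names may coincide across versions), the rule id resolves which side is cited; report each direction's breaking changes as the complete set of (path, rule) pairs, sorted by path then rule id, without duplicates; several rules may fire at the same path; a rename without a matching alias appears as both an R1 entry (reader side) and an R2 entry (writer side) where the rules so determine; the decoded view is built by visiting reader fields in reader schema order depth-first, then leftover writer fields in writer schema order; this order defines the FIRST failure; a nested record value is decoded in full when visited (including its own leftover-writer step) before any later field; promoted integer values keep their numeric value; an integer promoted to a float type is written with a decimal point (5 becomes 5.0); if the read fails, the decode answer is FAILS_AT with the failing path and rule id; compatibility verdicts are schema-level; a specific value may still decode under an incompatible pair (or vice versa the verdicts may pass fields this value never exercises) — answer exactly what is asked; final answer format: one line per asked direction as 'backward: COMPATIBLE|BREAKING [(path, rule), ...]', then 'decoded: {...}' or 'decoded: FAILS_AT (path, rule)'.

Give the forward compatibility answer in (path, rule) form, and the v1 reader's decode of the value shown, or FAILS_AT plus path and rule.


the writer's type comes first in each Session pair
forward pass over Session, reader schema v1, writer schema v2:
  tags: no writer match
  Contact -> Contact, writer required: contact aligns to contact
  int32 -> int32, writer optional: quantity aligns to quantity
  string -> string, writer required: city aligns to city
  float64 -> float64, writer optional: price aligns to price
  int32 -> int32, writer optional: id aligns to id
  float64 -> float64, writer optional: weight aligns to weight
  writer field codes has no reader counterpart
  contact.latitude: no writer match
  float64 -> float64, writer required: contact.height aligns to contact.height
  string -> bool, writer required: contact.active aligns to contact.active
  string -> string, writer required: contact.notes aligns to contact.notes
  writer field contact.weight has no reader counterpart
  rule R2 violated at codes
  rule R3 violated at contact.active
  rule R1 violated at contact.latitude
  rule R2 violated at contact.weight
  => forward verdict for Session: BREAKING, 4 violation(s)
decoding the Session value with the v1 reader:
  tags := null (missing; optional => null)
  read fails at contact.latitude under R1 (no fill)
  => FAILS_AT (contact.latitude, R1)

forward: BREAKING [(codes, R2), (contact.active, R3), (contact.latitude, R1), (contact.weight, R2)]; decoded: FAILS_AT (contact.latitude, R1)


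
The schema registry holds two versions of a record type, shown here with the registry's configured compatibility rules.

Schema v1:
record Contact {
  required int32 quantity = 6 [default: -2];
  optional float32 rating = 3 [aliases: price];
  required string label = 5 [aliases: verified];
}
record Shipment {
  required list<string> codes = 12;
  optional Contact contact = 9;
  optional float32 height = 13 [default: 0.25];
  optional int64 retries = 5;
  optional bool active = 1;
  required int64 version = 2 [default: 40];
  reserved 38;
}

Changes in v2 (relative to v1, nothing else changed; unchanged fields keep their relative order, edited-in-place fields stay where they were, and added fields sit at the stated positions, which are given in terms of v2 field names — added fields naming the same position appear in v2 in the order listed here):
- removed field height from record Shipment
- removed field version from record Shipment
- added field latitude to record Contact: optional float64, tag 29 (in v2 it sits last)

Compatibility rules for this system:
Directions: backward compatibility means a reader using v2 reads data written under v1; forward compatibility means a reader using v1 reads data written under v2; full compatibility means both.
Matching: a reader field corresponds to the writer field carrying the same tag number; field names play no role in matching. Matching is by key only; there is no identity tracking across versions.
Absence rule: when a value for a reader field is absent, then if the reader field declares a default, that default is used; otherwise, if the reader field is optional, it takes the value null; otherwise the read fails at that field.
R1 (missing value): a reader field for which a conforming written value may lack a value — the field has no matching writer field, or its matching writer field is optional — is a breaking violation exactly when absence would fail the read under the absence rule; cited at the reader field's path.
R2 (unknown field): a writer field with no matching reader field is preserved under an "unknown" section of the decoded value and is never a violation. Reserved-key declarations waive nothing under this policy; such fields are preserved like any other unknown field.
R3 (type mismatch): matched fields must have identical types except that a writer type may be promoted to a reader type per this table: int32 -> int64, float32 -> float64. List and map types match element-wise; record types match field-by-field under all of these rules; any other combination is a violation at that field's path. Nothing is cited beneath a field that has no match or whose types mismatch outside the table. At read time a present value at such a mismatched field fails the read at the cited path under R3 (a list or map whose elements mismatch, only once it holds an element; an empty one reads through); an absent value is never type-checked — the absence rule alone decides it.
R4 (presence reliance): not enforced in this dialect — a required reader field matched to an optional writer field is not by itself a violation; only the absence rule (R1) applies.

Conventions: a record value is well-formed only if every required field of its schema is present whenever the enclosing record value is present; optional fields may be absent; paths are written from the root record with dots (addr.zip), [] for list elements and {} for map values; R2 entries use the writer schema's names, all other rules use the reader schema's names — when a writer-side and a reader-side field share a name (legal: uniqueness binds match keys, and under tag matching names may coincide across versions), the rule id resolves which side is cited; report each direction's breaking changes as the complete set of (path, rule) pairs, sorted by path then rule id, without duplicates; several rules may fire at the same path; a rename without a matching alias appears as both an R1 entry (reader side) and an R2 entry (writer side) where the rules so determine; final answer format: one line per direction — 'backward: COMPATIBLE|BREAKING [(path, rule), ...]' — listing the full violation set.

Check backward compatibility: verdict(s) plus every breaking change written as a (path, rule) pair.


backward: COMPATIBLE []

arrows below run writer -> reader for Shipment
backward for Shipment (reader v2, writer v1):
  list<string> -> list<string>, writer required: codes aligns to codes
  Contact -> Contact, writer optional: contact aligns to contact
  int64 -> int64, writer optional: retries aligns to retries
  bool -> bool, writer optional: active aligns to active
  writer field height has no reader counterpart
  writer field version has no reader counterpart
  int32 -> int32, writer required: contact.quantity aligns to contact.quantity
  float32 -> float32, writer optional: contact.rating aligns to contact.rating
  string -> string, writer required: contact.label aligns to contact.label
  contact.latitude: no writer-side match
  => backward: COMPATIBLE
the rest of the Shipment diff is inert for this question:
  removed field height from record Shipment -> triggers nothing under Shipment's printed rules — same verdict
  removed field version from record Shipment -> triggers nothing under Shipment's printed rules — same verdict
  added field latitude to record Contact: optional float64, tag 29 (in v2 it sits last) -> triggers nothing under Shipment's printed rules — same verdict


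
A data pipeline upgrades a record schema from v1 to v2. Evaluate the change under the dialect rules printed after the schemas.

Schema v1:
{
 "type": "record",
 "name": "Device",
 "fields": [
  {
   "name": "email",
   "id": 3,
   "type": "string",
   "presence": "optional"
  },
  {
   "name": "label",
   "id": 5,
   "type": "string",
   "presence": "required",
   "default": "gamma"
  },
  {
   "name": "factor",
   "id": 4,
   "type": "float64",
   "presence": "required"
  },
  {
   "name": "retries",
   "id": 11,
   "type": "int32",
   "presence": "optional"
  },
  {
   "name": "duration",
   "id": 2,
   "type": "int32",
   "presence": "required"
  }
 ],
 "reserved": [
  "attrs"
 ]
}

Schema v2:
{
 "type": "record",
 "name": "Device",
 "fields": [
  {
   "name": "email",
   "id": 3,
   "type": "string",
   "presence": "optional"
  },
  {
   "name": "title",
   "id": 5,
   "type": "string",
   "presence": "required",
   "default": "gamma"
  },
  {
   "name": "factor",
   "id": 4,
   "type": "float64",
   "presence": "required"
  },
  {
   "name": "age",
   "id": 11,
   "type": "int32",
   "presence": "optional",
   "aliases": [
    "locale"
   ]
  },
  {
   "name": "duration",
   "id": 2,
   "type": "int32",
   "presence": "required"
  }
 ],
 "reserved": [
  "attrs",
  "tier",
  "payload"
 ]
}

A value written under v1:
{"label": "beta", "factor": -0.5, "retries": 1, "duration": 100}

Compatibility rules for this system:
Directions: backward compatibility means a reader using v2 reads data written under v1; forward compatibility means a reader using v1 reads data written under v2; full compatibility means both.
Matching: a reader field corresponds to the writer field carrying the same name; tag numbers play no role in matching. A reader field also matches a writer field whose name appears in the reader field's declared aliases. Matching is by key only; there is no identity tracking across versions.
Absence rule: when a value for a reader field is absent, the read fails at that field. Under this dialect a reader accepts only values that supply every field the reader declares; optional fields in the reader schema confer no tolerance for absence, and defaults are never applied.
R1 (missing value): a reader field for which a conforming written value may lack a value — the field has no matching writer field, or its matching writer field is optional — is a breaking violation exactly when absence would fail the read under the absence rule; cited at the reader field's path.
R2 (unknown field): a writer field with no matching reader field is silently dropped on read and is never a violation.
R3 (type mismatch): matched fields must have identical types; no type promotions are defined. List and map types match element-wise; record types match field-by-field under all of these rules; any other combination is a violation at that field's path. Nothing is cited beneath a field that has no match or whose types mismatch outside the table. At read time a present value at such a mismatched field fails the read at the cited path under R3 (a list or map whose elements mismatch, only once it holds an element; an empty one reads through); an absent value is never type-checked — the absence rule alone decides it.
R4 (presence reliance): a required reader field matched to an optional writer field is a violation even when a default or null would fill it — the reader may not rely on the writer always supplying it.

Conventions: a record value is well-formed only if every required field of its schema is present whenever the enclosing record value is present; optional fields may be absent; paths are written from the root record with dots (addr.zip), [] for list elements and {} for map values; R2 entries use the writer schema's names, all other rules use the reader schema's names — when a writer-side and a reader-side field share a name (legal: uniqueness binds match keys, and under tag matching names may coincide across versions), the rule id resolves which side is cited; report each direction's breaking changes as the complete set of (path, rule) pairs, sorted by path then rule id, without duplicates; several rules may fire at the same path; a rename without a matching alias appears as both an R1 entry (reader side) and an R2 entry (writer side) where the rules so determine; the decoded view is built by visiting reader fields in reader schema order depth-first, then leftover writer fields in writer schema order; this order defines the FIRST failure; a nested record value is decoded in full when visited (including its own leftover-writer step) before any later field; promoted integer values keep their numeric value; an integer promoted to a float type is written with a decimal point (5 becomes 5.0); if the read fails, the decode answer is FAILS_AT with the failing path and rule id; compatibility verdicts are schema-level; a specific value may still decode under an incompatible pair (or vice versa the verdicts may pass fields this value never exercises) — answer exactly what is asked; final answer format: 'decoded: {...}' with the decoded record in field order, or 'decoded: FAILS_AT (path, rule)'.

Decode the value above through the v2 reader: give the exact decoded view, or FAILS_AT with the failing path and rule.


the writer's type comes first in each Device pair
decode (reader v2):
  read fails at email under R1 (no fill)
  => FAILS_AT (email, R1)
checking off the Device differences that do not matter here:
  renamed field label to title in record Device -> changes Device's schema-level verdicts only — the decode of this value is the same
  renamed field retries to age in record Device -> changes Device's schema-level verdicts only — the decode of this value is the same

decoded: FAILS_AT (email, R1)
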